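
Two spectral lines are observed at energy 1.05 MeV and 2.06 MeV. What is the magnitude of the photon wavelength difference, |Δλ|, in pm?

0.579 pm

Using λ = hc/E: λ₁ = 1.181 × 10^-12 m, λ₂ = 6.019 × 10^-13 m.
|Δλ| = |1.181 × 10^-12 − 6.019 × 10^-13| = 5.79 × 10^-13 m = 0.579 pm.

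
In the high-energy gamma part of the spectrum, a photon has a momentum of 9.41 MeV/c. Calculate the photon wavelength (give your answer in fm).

Convert to SI: p = 9.41 MeV/c = 5.0290 × 10^-21 kg·m/s.
The photon relation is λ = h/p, giving λ = 1.318 × 10^-13 m.
Converting to fm: λ = 131.8 fm ≈ 132 fm.

132 fm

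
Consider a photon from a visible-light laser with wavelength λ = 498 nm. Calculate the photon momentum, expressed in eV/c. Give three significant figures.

2.49 eV/c

In SI units: λ = 498 nm = 4.98 × 10^-7 m.
Apply p = h/λ: p = 1.331 × 10^-27 kg·m/s.
Converting to eV/c: p = 2.490 eV/c ≈ 2.49 eV/c.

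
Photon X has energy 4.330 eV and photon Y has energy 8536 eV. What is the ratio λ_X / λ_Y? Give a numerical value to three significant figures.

1970

λ_X = 2.863·10^-7 m (from energy = 4.330 eV, via λ = hc/E).
λ_Y = 1.452·10^-10 m (from energy = 8536 eV, via λ = hc/E).
Ratio = 2.863·10^-7 / 1.452·10^-10 = 1970.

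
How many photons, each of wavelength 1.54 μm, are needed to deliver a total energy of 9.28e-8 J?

Per-photon energy: E = 1.290e-19 J (from wavelength = 1.54 μm).
N = E_total / E_photon = 9.28e-8 J / 1.290e-19 J = 7.19e11.

7.19e11 photons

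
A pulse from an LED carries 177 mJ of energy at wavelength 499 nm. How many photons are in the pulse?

Per-photon energy: E = 3.981 × 10^-19 J (from wavelength = 499 nm).
N = E_total / E_photon = 0.177 J / 3.981 × 10^-19 J = 4.45 × 10^17.

4.45 × 10^17 photons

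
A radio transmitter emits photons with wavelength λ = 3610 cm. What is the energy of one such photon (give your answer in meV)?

3.43e-5 meV

(h = 6.62607015e-34 J·s, c = 2.99792458e8 m/s, 1 eV = 1.602176634e-19 J.)
In SI units: λ = 3610 cm = 36.1 m.
For a photon E = hc/λ, so E = 5.503e-27 J.
Converting to meV: E = 3.434e-5 meV ≈ 3.43e-5 meV.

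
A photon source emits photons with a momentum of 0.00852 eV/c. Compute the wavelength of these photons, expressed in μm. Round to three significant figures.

(h = 6.62607015e-34 J·s, c = 2.99792458e8 m/s, 1 eV = 1.602176634e-19 J.)
In SI units: p = 0.00852 eV/c = 4.5533e-30 kg·m/s.
Since λ = h/p for a photon, λ = 1.455e-4 m.
Converting to μm: λ = 145.5 μm ≈ 146 μm.

146 μm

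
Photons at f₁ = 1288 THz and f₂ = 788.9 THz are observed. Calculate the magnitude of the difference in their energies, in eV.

2.06 eV

Using E = hf: E₁ = 8.5344 × 10^-19 J, E₂ = 5.2273 × 10^-19 J.
|ΔE| = |8.5344 × 10^-19 − 5.2273 × 10^-19| = 3.31 × 10^-19 J = 2.06 eV.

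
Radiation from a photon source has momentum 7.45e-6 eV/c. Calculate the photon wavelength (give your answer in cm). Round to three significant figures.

16.6 cm

(h = 6.62607015e-34 J·s, c = 2.99792458e8 m/s, 1 eV = 1.602176634e-19 J.)
First convert: p = 7.45e-6 eV/c = 3.9815e-33 kg·m/s.
For a photon λ = h/p, so λ = 0.1664 m.
Converting to cm: λ = 16.64 cm ≈ 16.6 cm.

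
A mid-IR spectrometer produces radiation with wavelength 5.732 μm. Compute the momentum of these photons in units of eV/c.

In SI units: λ = 5.732 μm = 5.732 × 10^-6 m.
Apply p = h/λ: p = 1.156 × 10^-28 kg·m/s.
Converting to eV/c: p = 0.2163 eV/c ≈ 0.216 eV/c.

0.216 eV/c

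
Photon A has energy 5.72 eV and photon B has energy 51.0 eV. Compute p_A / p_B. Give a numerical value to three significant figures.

0.112

p_A = 3.057 × 10^-27 kg·m/s (from energy = 5.72 eV, via p = E/c).
p_B = 2.726 × 10^-26 kg·m/s (from energy = 51.0 eV, via p = E/c).
Ratio = 3.057 × 10^-27 / 2.726 × 10^-26 = 0.112.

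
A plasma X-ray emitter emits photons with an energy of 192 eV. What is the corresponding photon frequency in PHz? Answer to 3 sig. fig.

46.4 PHz

Use h = 6.62607015 × 10^-34 J·s, 1 eV = 1.602176634 × 10^-19 J.
Convert to SI: E = 192 eV = 3.0762 × 10^-17 J.
For a photon f = E/h, so f = 4.643 × 10^16 Hz.
Converting to PHz: f = 46.43 PHz ≈ 46.4 PHz.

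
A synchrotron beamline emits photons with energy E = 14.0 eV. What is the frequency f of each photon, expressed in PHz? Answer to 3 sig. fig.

Convert to SI: E = 14.0 eV = 2.2430·10^-18 J.
Apply f = E/h: f = 3.385·10^15 Hz.
Converting to PHz: f = 3.385 PHz ≈ 3.39 PHz.

3.39 PHz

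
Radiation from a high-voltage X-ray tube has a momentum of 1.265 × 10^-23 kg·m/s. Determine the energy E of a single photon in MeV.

Use c = 2.99792458 × 10^8 m/s, 1 eV = 1.602176634 × 10^-19 J.
Apply E = pc: E = 3.792 × 10^-15 J.
Converting to MeV: E = 0.02367 MeV ≈ 0.0237 MeV.

0.0237 MeV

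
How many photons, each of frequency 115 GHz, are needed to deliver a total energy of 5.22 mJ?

6.85e19 photons

Per-photon energy: E = 7.620e-23 J (from frequency = 115 GHz).
N = E_total / E_photon = 0.00522 J / 7.620e-23 J = 6.85e19.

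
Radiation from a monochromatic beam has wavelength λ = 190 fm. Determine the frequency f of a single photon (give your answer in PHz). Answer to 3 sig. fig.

Use c = 2.99792458e8 m/s.
In SI units: λ = 190 fm = 1.90e-13 m.
For a photon f = c/λ, so f = 1.578e21 Hz.
Converting to PHz: f = 1.578e6 PHz ≈ 1.58e6 PHz.

1.58e6 PHz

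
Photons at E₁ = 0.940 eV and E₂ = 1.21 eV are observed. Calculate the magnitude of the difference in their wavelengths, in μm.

Using λ = hc/E: λ₁ = 1.319 × 10^-6 m, λ₂ = 1.025 × 10^-6 m.
|Δλ| = |1.319 × 10^-6 − 1.025 × 10^-6| = 2.94 × 10^-7 m = 0.294 μm.

0.294 μm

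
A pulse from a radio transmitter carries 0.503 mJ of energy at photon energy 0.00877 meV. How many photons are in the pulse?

Per-photon energy: E = 1.405 × 10^-24 J (from energy = 0.00877 meV).
N = E_total / E_photon = 5.03 × 10^-4 J / 1.405 × 10^-24 J = 3.58 × 10^20.

3.58 × 10^20 photons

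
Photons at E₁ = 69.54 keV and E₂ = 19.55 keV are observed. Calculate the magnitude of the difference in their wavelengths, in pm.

Using λ = hc/E: λ₁ = 1.7829e-11 m, λ₂ = 6.3419e-11 m.
|Δλ| = |1.7829e-11 − 6.3419e-11| = 4.56e-11 m = 45.6 pm.

45.6 pm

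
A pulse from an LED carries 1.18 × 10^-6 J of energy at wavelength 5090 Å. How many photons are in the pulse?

Per-photon energy: E = 3.903 × 10^-19 J (from wavelength = 5090 Å).
N = E_total / E_photon = 1.18 × 10^-6 J / 3.903 × 10^-19 J = 3.02 × 10^12.

3.02 × 10^12 photons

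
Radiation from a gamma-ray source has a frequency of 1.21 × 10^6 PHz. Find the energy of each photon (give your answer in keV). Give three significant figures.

(h = 6.62607015 × 10^-34 J·s, 1 eV = 1.602176634 × 10^-19 J.)
In SI units: f = 1.21 × 10^6 PHz = 1.21 × 10^21 Hz.
Since E = hf for a photon, E = 8.018 × 10^-13 J.
Converting to keV: E = 5004 keV ≈ 5000 keV.

5000 keV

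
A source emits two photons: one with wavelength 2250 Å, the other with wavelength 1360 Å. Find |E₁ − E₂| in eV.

3.61 eV

Using E = hc/λ: E₁ = 8.829 × 10^-19 J, E₂ = 1.461 × 10^-18 J.
|ΔE| = |8.829 × 10^-19 − 1.461 × 10^-18| = 5.78 × 10^-19 J = 3.61 eV.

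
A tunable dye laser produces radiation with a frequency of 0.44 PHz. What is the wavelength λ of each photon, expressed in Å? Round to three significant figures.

6810 Å

Use c = 2.99792458 × 10^8 m/s.
First convert: f = 0.44 PHz = 4.4 × 10^14 Hz.
Since λ = c/f for a photon, λ = 6.813 × 10^-7 m.
Converting to Å: λ = 6813 Å ≈ 6810 Å.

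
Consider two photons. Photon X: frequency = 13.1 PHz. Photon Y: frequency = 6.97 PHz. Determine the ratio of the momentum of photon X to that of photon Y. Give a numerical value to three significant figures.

p_X = 2.895 × 10^-26 kg·m/s (from frequency = 13.1 PHz, via p = hf/c).
p_Y = 1.541 × 10^-26 kg·m/s (from frequency = 6.97 PHz, via p = hf/c).
Ratio = 2.895 × 10^-26 / 1.541 × 10^-26 = 1.88.

1.88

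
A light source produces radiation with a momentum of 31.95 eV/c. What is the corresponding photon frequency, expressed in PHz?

First convert: p = 31.95 eV/c = 1.7075 × 10^-26 kg·m/s.
Apply f = pc/h: f = 7.725 × 10^15 Hz.
Converting to PHz: f = 7.725 PHz ≈ 7.73 PHz.

7.73 PHz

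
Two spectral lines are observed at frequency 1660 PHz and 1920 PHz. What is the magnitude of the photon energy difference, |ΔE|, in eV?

Using E = hf: E₁ = 1.100e-15 J, E₂ = 1.272e-15 J.
|ΔE| = |1.100e-15 − 1.272e-15| = 1.72e-16 J = 1080 eV.

1080 eV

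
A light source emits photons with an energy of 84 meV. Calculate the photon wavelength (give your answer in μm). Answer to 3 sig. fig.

14.8 μm

(h = 6.62607015 × 10^-34 J·s, c = 2.99792458 × 10^8 m/s, 1 eV = 1.602176634 × 10^-19 J.)
First convert: E = 84 meV = 1.3458 × 10^-20 J.
The photon relation is λ = hc/E, giving λ = 1.476 × 10^-5 m.
Converting to μm: λ = 14.76 μm ≈ 14.8 μm.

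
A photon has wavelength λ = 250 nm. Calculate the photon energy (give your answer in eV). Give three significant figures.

In SI units: λ = 250 nm = 2.5e-7 m.
Since E = hc/λ for a photon, E = 7.946e-19 J.
Converting to eV: E = 4.959 eV ≈ 4.96 eV.

4.96 eV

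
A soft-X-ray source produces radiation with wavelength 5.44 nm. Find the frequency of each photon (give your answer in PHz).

In SI units: λ = 5.44 nm = 5.44e-9 m.
The photon relation is f = c/λ, giving f = 5.511e16 Hz.
Converting to PHz: f = 55.11 PHz ≈ 55.1 PHz.

55.1 PHz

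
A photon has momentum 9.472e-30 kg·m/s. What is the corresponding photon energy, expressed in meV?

For a photon E = pc, so E = 2.840e-21 J.
Converting to meV: E = 17.72 meV ≈ 17.7 meV.

17.7 meV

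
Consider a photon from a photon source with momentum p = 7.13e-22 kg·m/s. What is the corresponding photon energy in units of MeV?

1.33 MeV

For a photon E = pc, so E = 2.138e-13 J.
Converting to MeV: E = 1.334 MeV ≈ 1.33 MeV.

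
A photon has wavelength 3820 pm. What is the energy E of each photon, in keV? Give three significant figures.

(h = 6.62607015 × 10^-34 J·s, c = 2.99792458 × 10^8 m/s, 1 eV = 1.602176634 × 10^-19 J.)
In SI units: λ = 3820 pm = 3.82 × 10^-9 m.
For a photon E = hc/λ, so E = 5.200 × 10^-17 J.
Converting to keV: E = 0.3246 keV ≈ 0.325 keV.

0.325 keV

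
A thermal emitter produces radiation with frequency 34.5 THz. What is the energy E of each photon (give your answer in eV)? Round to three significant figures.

(h = 6.62607015e-34 J·s, 1 eV = 1.602176634e-19 J.)
First convert: f = 34.5 THz = 3.45e13 Hz.
The photon relation is E = hf, giving E = 2.286e-20 J.
Converting to eV: E = 0.1427 eV ≈ 0.143 eV.

0.143 eV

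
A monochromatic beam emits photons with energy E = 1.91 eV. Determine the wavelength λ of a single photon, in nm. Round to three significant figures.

(h = 6.62607015 × 10^-34 J·s, c = 2.99792458 × 10^8 m/s, 1 eV = 1.602176634 × 10^-19 J.)
Convert to SI: E = 1.91 eV = 3.0602 × 10^-19 J.
The photon relation is λ = hc/E, giving λ = 6.491 × 10^-7 m.
Converting to nm: λ = 649.1 nm ≈ 649 nm.

649 nm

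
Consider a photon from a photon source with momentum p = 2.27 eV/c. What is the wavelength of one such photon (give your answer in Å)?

5460 Å

In SI units: p = 2.27 eV/c = 1.2132e-27 kg·m/s.
Since λ = h/p for a photon, λ = 5.462e-7 m.
Converting to Å: λ = 5462 Å ≈ 5460 Å.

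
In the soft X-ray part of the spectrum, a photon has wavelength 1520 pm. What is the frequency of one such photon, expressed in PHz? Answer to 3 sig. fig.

197 PHz

In SI units: λ = 1520 pm = 1.52e-9 m.
For a photon f = c/λ, so f = 1.972e17 Hz.
Converting to PHz: f = 197.2 PHz ≈ 197 PHz.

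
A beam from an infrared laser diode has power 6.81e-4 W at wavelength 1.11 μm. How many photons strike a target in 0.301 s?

Total energy: E_total = P·t = 6.81e-4 × 0.301 = 2.050e-4 J.
Per-photon energy: E = 1.790e-19 J.
N = E_total / E_photon = 1.15e15.

1.15e15 photons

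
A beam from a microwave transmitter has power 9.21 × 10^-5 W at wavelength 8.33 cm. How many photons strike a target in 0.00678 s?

2.62 × 10^17 photons

Total energy: E_total = P·t = 9.21 × 10^-5 × 0.00678 = 6.244 × 10^-7 J.
Per-photon energy: E = 2.385 × 10^-24 J.
N = E_total / E_photon = 2.62 × 10^17.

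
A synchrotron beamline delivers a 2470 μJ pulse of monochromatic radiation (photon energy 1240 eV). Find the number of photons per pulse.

Per-photon energy: E = 1.987·10^-16 J (from energy = 1240 eV).
N = E_total / E_photon = 0.00247 J / 1.987·10^-16 J = 1.24·10^13.

1.24·10^13 photons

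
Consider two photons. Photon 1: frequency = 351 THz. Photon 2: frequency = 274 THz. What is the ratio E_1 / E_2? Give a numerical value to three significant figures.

1.28

E_1 = 2.326e-19 J (from frequency = 351 THz, via E = hf).
E_2 = 1.816e-19 J (from frequency = 274 THz, via E = hf).
Ratio = 2.326e-19 / 1.816e-19 = 1.28.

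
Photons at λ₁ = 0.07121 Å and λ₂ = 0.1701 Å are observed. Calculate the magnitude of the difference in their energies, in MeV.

0.101 MeV

Using E = hc/λ: E₁ = 2.7896e-14 J, E₂ = 1.1678e-14 J.
|ΔE| = |2.7896e-14 − 1.1678e-14| = 1.62e-14 J = 0.101 MeV.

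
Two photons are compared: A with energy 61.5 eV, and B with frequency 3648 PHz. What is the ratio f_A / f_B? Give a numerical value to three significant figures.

4.08e-3

f_A = 1.487e16 Hz (from energy = 61.5 eV, via f = E/h).
f_B = 3.648e18 Hz (from frequency = 3648 PHz, via f given directly).
Ratio = 1.487e16 / 3.648e18 = 4.08e-3.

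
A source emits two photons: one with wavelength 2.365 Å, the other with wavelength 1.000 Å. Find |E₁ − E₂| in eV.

7160 eV

Using E = hc/λ: E₁ = 8.3993e-16 J, E₂ = 1.9864e-15 J.
|ΔE| = |8.3993e-16 − 1.9864e-15| = 1.15e-15 J = 7160 eV.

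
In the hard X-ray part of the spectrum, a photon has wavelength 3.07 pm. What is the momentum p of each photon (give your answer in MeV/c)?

In SI units: λ = 3.07 pm = 3.07e-12 m.
Since p = h/λ for a photon, p = 2.158e-22 kg·m/s.
Converting to MeV/c: p = 0.4039 MeV/c ≈ 0.404 MeV/c.

0.404 MeV/c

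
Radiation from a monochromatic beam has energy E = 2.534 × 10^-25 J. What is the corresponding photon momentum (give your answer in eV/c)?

1.58 × 10^-6 eV/c

Apply p = E/c: p = 8.453 × 10^-34 kg·m/s.
Converting to eV/c: p = 1.582 × 10^-6 eV/c ≈ 1.58 × 10^-6 eV/c.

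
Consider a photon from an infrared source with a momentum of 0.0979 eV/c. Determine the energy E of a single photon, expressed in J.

1.57e-20 J

(c = 2.99792458e8 m/s, 1 eV = 1.602176634e-19 J.)
In SI units: p = 0.0979 eV/c = 5.2321e-29 kg·m/s.
The photon relation is E = pc, giving E = 1.569e-20 J.
So E ≈ 1.57e-20 J.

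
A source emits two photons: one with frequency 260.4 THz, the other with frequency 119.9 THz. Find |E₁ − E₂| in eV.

0.581 eV

Using E = hf: E₁ = 1.7254 × 10^-19 J, E₂ = 7.9447 × 10^-20 J.
|ΔE| = |1.7254 × 10^-19 − 7.9447 × 10^-20| = 9.31 × 10^-20 J = 0.581 eV.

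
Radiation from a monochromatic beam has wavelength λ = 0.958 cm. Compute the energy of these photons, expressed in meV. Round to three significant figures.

Use h = 6.62607015 × 10^-34 J·s, c = 2.99792458 × 10^8 m/s, 1 eV = 1.602176634 × 10^-19 J.
In SI units: λ = 0.958 cm = 0.00958 m.
Since E = hc/λ for a photon, E = 2.074 × 10^-23 J.
Converting to meV: E = 0.1294 meV ≈ 0.129 meV.

0.129 meV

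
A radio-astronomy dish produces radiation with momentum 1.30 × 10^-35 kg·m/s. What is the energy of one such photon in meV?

2.43 × 10^-5 meV

The photon relation is E = pc, giving E = 3.897 × 10^-27 J.
Converting to meV: E = 2.433 × 10^-5 meV ≈ 2.43 × 10^-5 meV.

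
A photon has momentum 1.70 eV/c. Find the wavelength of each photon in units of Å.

7290 Å

Take h = 6.62607015e-34 J·s, c = 2.99792458e8 m/s, 1 eV = 1.602176634e-19 J.
In SI units: p = 1.70 eV/c = 9.0853e-28 kg·m/s.
The photon relation is λ = h/p, giving λ = 7.293e-7 m.
Converting to Å: λ = 7293 Å ≈ 7290 Å.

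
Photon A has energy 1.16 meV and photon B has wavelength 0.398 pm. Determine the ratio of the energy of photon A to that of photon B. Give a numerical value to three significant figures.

E_A = 1.859 × 10^-22 J (from energy = 1.16 meV, via E given directly).
E_B = 4.991 × 10^-13 J (from wavelength = 0.398 pm, via E = hc/λ).
Ratio = 1.859 × 10^-22 / 4.991 × 10^-13 = 3.72 × 10^-10.

3.72 × 10^-10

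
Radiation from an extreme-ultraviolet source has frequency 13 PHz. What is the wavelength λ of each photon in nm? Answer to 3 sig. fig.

23.1 nm

First convert: f = 13 PHz = 1.3 × 10^16 Hz.
For a photon λ = c/f, so λ = 2.306 × 10^-8 m.
Converting to nm: λ = 23.06 nm ≈ 23.1 nm.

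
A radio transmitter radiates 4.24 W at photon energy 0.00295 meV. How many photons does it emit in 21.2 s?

Total energy: E_total = P·t = 4.24 × 21.2 = 89.89 J.
Per-photon energy: E = 4.726e-25 J.
N = E_total / E_photon = 1.90e26.

1.90e26 photons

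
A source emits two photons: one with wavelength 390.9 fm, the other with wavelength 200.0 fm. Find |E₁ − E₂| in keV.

Using E = hc/λ: E₁ = 5.0817 × 10^-13 J, E₂ = 9.9322 × 10^-13 J.
|ΔE| = |5.0817 × 10^-13 − 9.9322 × 10^-13| = 4.85 × 10^-13 J = 3030 keV.

3030 keV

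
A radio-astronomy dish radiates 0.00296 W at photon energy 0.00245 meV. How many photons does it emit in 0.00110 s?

Total energy: E_total = P·t = 0.00296 × 0.00110 = 3.256 × 10^-6 J.
Per-photon energy: E = 3.925 × 10^-25 J.
N = E_total / E_photon = 8.29 × 10^18.

8.29 × 10^18 photons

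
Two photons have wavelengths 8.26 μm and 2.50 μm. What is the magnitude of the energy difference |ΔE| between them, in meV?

346 meV

Using E = hc/λ: E₁ = 2.405 × 10^-20 J, E₂ = 7.946 × 10^-20 J.
|ΔE| = |2.405 × 10^-20 − 7.946 × 10^-20| = 5.54 × 10^-20 J = 346 meV.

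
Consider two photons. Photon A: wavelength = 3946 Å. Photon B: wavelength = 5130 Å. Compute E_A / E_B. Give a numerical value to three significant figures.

E_A = 5.034 × 10^-19 J (from wavelength = 3946 Å, via E = hc/λ).
E_B = 3.872 × 10^-19 J (from wavelength = 5130 Å, via E = hc/λ).
Ratio = 5.034 × 10^-19 / 3.872 × 10^-19 = 1.30.

1.30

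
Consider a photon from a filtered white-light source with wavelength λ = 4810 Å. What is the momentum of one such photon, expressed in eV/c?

2.58 eV/c

In SI units: λ = 4810 Å = 4.81e-7 m.
Since p = h/λ for a photon, p = 1.378e-27 kg·m/s.
Converting to eV/c: p = 2.578 eV/c ≈ 2.58 eV/c.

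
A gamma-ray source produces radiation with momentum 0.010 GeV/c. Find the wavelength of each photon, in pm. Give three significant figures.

Use h = 6.62607015e-34 J·s, c = 2.99792458e8 m/s, 1 eV = 1.602176634e-19 J.
First convert: p = 0.010 GeV/c = 5.3443e-21 kg·m/s.
Since λ = h/p for a photon, λ = 1.240e-13 m.
Converting to pm: λ = 0.1240 pm ≈ 0.124 pm.

0.124 pm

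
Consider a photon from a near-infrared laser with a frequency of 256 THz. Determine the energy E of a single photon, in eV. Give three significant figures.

1.06 eV

Use h = 6.62607015 × 10^-34 J·s, 1 eV = 1.602176634 × 10^-19 J.
First convert: f = 256 THz = 2.56 × 10^14 Hz.
Since E = hf for a photon, E = 1.696 × 10^-19 J.
Converting to eV: E = 1.059 eV ≈ 1.06 eV.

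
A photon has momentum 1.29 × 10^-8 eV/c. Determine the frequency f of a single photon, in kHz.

Take h = 6.62607015 × 10^-34 J·s, c = 2.99792458 × 10^8 m/s, 1 eV = 1.602176634 × 10^-19 J.
Convert to SI: p = 1.29 × 10^-8 eV/c = 6.8941 × 10^-36 kg·m/s.
Apply f = pc/h: f = 3.119 × 10^6 Hz.
Converting to kHz: f = 3119 kHz ≈ 3120 kHz.

3120 kHz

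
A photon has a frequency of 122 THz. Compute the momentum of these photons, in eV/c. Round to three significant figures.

Use h = 6.62607015·10^-34 J·s, c = 2.99792458·10^8 m/s, 1 eV = 1.602176634·10^-19 J.
Convert to SI: f = 122 THz = 1.22·10^14 Hz.
Since p = hf/c for a photon, p = 2.696·10^-28 kg·m/s.
Converting to eV/c: p = 0.5046 eV/c ≈ 0.505 eV/c.

0.505 eV/c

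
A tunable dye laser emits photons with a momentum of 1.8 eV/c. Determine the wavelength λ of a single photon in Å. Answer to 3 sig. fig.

First convert: p = 1.8 eV/c = 9.6197e-28 kg·m/s.
Since λ = h/p for a photon, λ = 6.888e-7 m.
Converting to Å: λ = 6888 Å ≈ 6890 Å.

6890 Å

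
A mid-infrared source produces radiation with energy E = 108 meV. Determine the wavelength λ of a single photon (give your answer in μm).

11.5 μm

Use h = 6.62607015·10^-34 J·s, c = 2.99792458·10^8 m/s, 1 eV = 1.602176634·10^-19 J.
In SI units: E = 108 meV = 1.7304·10^-20 J.
The photon relation is λ = hc/E, giving λ = 1.148·10^-5 m.
Converting to μm: λ = 11.48 μm ≈ 11.5 μm.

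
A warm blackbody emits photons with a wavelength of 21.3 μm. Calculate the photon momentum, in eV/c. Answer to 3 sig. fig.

Take h = 6.62607015 × 10^-34 J·s, c = 2.99792458 × 10^8 m/s, 1 eV = 1.602176634 × 10^-19 J.
First convert: λ = 21.3 μm = 2.13 × 10^-5 m.
For a photon p = h/λ, so p = 3.111 × 10^-29 kg·m/s.
Converting to eV/c: p = 0.05821 eV/c ≈ 0.0582 eV/c.

0.0582 eV/c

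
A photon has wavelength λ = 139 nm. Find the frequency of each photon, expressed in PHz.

2.16 PHz

(c = 2.99792458e8 m/s.)
Convert to SI: λ = 139 nm = 1.39e-7 m.
Apply f = c/λ: f = 2.157e15 Hz.
Converting to PHz: f = 2.157 PHz ≈ 2.16 PHz.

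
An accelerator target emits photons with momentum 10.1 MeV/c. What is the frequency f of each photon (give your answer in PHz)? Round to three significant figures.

Take h = 6.62607015e-34 J·s, c = 2.99792458e8 m/s, 1 eV = 1.602176634e-19 J.
First convert: p = 10.1 MeV/c = 5.3977e-21 kg·m/s.
The photon relation is f = pc/h, giving f = 2.442e21 Hz.
Converting to PHz: f = 2.442e6 PHz ≈ 2.44e6 PHz.

2.44e6 PHz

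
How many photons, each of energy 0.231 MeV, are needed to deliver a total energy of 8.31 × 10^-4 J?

2.25 × 10^10 photons

Per-photon energy: E = 3.701 × 10^-14 J (from energy = 0.231 MeV).
N = E_total / E_photon = 8.31 × 10^-4 J / 3.701 × 10^-14 J = 2.25 × 10^10.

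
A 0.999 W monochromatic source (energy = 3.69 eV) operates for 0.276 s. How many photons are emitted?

4.66 × 10^17 photons

Total energy: E_total = P·t = 0.999 × 0.276 = 0.2757 J.
Per-photon energy: E = 5.912 × 10^-19 J.
N = E_total / E_photon = 4.66 × 10^17.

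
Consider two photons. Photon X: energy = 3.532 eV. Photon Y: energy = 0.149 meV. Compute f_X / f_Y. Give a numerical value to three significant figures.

f_X = 8.540 × 10^14 Hz (from energy = 3.532 eV, via f = E/h).
f_Y = 3.603 × 10^10 Hz (from energy = 0.149 meV, via f = E/h).
Ratio = 8.540 × 10^14 / 3.603 × 10^10 = 2.37 × 10^4.

2.37 × 10^4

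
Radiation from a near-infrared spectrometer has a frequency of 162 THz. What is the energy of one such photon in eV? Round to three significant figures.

In SI units: f = 162 THz = 1.62 × 10^14 Hz.
The photon relation is E = hf, giving E = 1.073 × 10^-19 J.
Converting to eV: E = 0.6700 eV ≈ 0.670 eV.

0.670 eV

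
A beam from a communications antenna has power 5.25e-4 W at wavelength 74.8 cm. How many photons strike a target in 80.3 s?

Total energy: E_total = P·t = 5.25e-4 × 80.3 = 0.04216 J.
Per-photon energy: E = 2.656e-25 J.
N = E_total / E_photon = 1.59e23.

1.59e23 photons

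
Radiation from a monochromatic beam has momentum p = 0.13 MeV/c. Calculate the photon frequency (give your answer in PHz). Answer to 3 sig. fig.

In SI units: p = 0.13 MeV/c = 6.9476 × 10^-23 kg·m/s.
The photon relation is f = pc/h, giving f = 3.143 × 10^19 Hz.
Converting to PHz: f = 31430 PHz ≈ 3.14 × 10^4 PHz.

3.14 × 10^4 PHz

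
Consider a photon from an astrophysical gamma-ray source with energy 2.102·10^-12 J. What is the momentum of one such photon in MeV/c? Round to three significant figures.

Take c = 2.99792458·10^8 m/s, 1 eV = 1.602176634·10^-19 J.
The photon relation is p = E/c, giving p = 7.012·10^-21 kg·m/s.
Converting to MeV/c: p = 13.12 MeV/c ≈ 13.1 MeV/c.

13.1 MeV/c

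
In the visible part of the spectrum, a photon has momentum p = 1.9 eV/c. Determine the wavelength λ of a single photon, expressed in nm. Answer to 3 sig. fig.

653 nm

Convert to SI: p = 1.9 eV/c = 1.0154e-27 kg·m/s.
Since λ = h/p for a photon, λ = 6.525e-7 m.
Converting to nm: λ = 652.5 nm ≈ 653 nm.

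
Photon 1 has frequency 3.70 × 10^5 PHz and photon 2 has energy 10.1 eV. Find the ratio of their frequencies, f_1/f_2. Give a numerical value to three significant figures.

1.52 × 10^5

f_1 = 3.700 × 10^20 Hz (from frequency = 3.70 × 10^5 PHz, via f given directly).
f_2 = 2.442 × 10^15 Hz (from energy = 10.1 eV, via f = E/h).
Ratio = 3.700 × 10^20 / 2.442 × 10^15 = 1.52 × 10^5.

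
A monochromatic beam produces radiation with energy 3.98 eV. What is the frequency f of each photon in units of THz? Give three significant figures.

Take h = 6.62607015·10^-34 J·s, 1 eV = 1.602176634·10^-19 J.
Convert to SI: E = 3.98 eV = 6.3767·10^-19 J.
Apply f = E/h: f = 9.624·10^14 Hz.
Converting to THz: f = 962.4 THz ≈ 962 THz.

962 THz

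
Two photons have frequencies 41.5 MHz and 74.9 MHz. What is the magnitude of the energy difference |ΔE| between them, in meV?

1.38·10^-4 meV

Using E = hf: E₁ = 2.750·10^-26 J, E₂ = 4.963·10^-26 J.
|ΔE| = |2.750·10^-26 − 4.963·10^-26| = 2.21·10^-26 J = 1.38·10^-4 meV.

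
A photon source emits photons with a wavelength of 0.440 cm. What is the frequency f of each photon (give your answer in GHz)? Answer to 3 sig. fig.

68.1 GHz

(c = 2.99792458e8 m/s.)
In SI units: λ = 0.440 cm = 0.00440 m.
For a photon f = c/λ, so f = 6.813e10 Hz.
Converting to GHz: f = 68.13 GHz ≈ 68.1 GHz.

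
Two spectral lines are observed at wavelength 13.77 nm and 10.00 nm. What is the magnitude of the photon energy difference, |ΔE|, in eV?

33.9 eV

Using E = hc/λ: E₁ = 1.4426 × 10^-17 J, E₂ = 1.9864 × 10^-17 J.
|ΔE| = |1.4426 × 10^-17 − 1.9864 × 10^-17| = 5.44 × 10^-18 J = 33.9 eV.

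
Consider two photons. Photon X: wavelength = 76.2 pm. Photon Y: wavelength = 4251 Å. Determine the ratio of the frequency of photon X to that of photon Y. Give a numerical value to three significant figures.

f_X = 3.934 × 10^18 Hz (from wavelength = 76.2 pm, via f = c/λ).
f_Y = 7.052 × 10^14 Hz (from wavelength = 4251 Å, via f = c/λ).
Ratio = 3.934 × 10^18 / 7.052 × 10^14 = 5580.

5580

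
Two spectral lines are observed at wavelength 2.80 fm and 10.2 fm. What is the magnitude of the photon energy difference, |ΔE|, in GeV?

Using E = hc/λ: E₁ = 7.094 × 10^-11 J, E₂ = 1.947 × 10^-11 J.
|ΔE| = |7.094 × 10^-11 − 1.947 × 10^-11| = 5.15 × 10^-11 J = 0.321 GeV.

0.321 GeV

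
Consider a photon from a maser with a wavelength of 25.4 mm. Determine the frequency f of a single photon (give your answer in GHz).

First convert: λ = 25.4 mm = 0.0254 m.
The photon relation is f = c/λ, giving f = 1.180·10^10 Hz.
Converting to GHz: f = 11.80 GHz ≈ 11.8 GHz.

11.8 GHz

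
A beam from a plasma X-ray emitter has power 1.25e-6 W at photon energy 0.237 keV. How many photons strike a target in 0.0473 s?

Total energy: E_total = P·t = 1.25e-6 × 0.0473 = 5.913e-8 J.
Per-photon energy: E = 3.797e-17 J.
N = E_total / E_photon = 1.56e9.

1.56e9 photons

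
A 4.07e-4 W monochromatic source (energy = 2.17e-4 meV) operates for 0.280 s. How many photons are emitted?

3.28e21 photons

Total energy: E_total = P·t = 4.07e-4 × 0.280 = 1.140e-4 J.
Per-photon energy: E = 3.477e-26 J.
N = E_total / E_photon = 3.28e21.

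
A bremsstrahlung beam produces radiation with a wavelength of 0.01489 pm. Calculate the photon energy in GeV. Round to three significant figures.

(h = 6.62607015 × 10^-34 J·s, c = 2.99792458 × 10^8 m/s, 1 eV = 1.602176634 × 10^-19 J.)
First convert: λ = 0.01489 pm = 1.489 × 10^-14 m.
For a photon E = hc/λ, so E = 1.334 × 10^-11 J.
Converting to GeV: E = 0.08327 GeV ≈ 0.0833 GeV.

0.0833 GeV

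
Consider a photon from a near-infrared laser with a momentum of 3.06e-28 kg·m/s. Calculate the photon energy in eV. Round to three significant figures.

Apply E = pc: E = 9.174e-20 J.
Converting to eV: E = 0.5726 eV ≈ 0.573 eV.

0.573 eV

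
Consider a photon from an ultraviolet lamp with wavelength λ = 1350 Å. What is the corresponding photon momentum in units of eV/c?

In SI units: λ = 1350 Å = 1.35 × 10^-7 m.
The photon relation is p = h/λ, giving p = 4.908 × 10^-27 kg·m/s.
Converting to eV/c: p = 9.184 eV/c ≈ 9.18 eV/c.

9.18 eV/c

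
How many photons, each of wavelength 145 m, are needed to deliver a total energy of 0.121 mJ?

Per-photon energy: E = 1.370e-27 J (from wavelength = 145 m).
N = E_total / E_photon = 1.21e-4 J / 1.370e-27 J = 8.83e22.

8.83e22 photons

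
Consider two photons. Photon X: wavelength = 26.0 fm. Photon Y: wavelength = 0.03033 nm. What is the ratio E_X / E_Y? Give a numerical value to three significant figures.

1170

E_X = 7.640 × 10^-12 J (from wavelength = 26.0 fm, via E = hc/λ).
E_Y = 6.549 × 10^-15 J (from wavelength = 0.03033 nm, via E = hc/λ).
Ratio = 7.640 × 10^-12 / 6.549 × 10^-15 = 1170.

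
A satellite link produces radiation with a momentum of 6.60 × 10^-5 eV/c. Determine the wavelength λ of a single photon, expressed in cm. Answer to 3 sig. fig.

First convert: p = 6.60 × 10^-5 eV/c = 3.5272 × 10^-32 kg·m/s.
For a photon λ = h/p, so λ = 0.01879 m.
Converting to cm: λ = 1.879 cm ≈ 1.88 cm.

1.88 cm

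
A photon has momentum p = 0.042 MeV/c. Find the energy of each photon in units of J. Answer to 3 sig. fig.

(c = 2.99792458 × 10^8 m/s, 1 eV = 1.602176634 × 10^-19 J.)
In SI units: p = 0.042 MeV/c = 2.2446 × 10^-23 kg·m/s.
For a photon E = pc, so E = 6.729 × 10^-15 J.
So E ≈ 6.73 × 10^-15 J.

6.73 × 10^-15 J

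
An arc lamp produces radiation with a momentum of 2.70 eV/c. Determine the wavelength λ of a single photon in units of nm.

First convert: p = 2.70 eV/c = 1.4430·10^-27 kg·m/s.
The photon relation is λ = h/p, giving λ = 4.592·10^-7 m.
Converting to nm: λ = 459.2 nm ≈ 459 nm.

459 nm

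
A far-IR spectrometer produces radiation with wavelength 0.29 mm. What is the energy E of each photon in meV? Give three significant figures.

4.28 meV

Take h = 6.62607015e-34 J·s, c = 2.99792458e8 m/s, 1 eV = 1.602176634e-19 J.
First convert: λ = 0.29 mm = 2.9e-4 m.
The photon relation is E = hc/λ, giving E = 6.850e-22 J.
Converting to meV: E = 4.275 meV ≈ 4.28 meV.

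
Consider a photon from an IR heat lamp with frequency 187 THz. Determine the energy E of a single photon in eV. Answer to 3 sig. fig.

(h = 6.62607015 × 10^-34 J·s, 1 eV = 1.602176634 × 10^-19 J.)
Convert to SI: f = 187 THz = 1.87 × 10^14 Hz.
Apply E = hf: E = 1.239 × 10^-19 J.
Converting to eV: E = 0.7734 eV ≈ 0.773 eV.

0.773 eV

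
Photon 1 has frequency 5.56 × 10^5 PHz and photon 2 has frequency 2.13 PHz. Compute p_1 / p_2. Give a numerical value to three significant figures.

p_1 = 1.229 × 10^-21 kg·m/s (from frequency = 5.56 × 10^5 PHz, via p = hf/c).
p_2 = 4.708 × 10^-27 kg·m/s (from frequency = 2.13 PHz, via p = hf/c).
Ratio = 1.229 × 10^-21 / 4.708 × 10^-27 = 2.61 × 10^5.

2.61 × 10^5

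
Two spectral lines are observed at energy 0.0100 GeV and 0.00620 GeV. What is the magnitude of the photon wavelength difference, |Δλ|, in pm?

Using λ = hc/E: λ₁ = 1.240 × 10^-13 m, λ₂ = 2.000 × 10^-13 m.
|Δλ| = |1.240 × 10^-13 − 2.000 × 10^-13| = 7.60 × 10^-14 m = 0.0760 pm.

0.0760 pm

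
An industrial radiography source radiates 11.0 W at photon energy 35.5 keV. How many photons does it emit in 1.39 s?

Total energy: E_total = P·t = 11.0 × 1.39 = 15.29 J.
Per-photon energy: E = 5.688 × 10^-15 J.
N = E_total / E_photon = 2.69 × 10^15.

2.69 × 10^15 photons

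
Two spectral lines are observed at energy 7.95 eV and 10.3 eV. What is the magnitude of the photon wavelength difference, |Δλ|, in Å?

356 Å

Using λ = hc/E: λ₁ = 1.560 × 10^-7 m, λ₂ = 1.204 × 10^-7 m.
|Δλ| = |1.560 × 10^-7 − 1.204 × 10^-7| = 3.56 × 10^-8 m = 356 Å.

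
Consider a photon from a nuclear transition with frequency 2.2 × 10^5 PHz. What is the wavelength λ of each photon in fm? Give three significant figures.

1360 fm

Use c = 2.99792458 × 10^8 m/s.
Convert to SI: f = 2.2 × 10^5 PHz = 2.2 × 10^20 Hz.
The photon relation is λ = c/f, giving λ = 1.363 × 10^-12 m.
Converting to fm: λ = 1363 fm ≈ 1360 fm.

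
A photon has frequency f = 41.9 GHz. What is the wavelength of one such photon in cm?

Convert to SI: f = 41.9 GHz = 4.19e10 Hz.
Since λ = c/f for a photon, λ = 0.007155 m.
Converting to cm: λ = 0.7155 cm ≈ 0.715 cm.

0.715 cm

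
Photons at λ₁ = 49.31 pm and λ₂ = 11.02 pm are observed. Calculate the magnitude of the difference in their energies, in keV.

87.4 keV

Using E = hc/λ: E₁ = 4.0285 × 10^-15 J, E₂ = 1.8026 × 10^-14 J.
|ΔE| = |4.0285 × 10^-15 − 1.8026 × 10^-14| = 1.40 × 10^-14 J = 87.4 keV.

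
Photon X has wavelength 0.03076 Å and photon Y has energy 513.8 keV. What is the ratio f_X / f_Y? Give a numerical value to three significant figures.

0.784

f_X = 9.746·10^19 Hz (from wavelength = 0.03076 Å, via f = c/λ).
f_Y = 1.242·10^20 Hz (from energy = 513.8 keV, via f = E/h).
Ratio = 9.746·10^19 / 1.242·10^20 = 0.784.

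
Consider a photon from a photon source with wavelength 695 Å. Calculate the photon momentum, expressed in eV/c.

In SI units: λ = 695 Å = 6.95e-8 m.
For a photon p = h/λ, so p = 9.534e-27 kg·m/s.
Converting to eV/c: p = 17.84 eV/c ≈ 17.8 eV/c.

17.8 eV/c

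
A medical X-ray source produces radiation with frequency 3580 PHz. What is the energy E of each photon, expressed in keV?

Use h = 6.62607015·10^-34 J·s, 1 eV = 1.602176634·10^-19 J.
In SI units: f = 3580 PHz = 3.58·10^18 Hz.
For a photon E = hf, so E = 2.372·10^-15 J.
Converting to keV: E = 14.81 keV ≈ 14.8 keV.

14.8 keV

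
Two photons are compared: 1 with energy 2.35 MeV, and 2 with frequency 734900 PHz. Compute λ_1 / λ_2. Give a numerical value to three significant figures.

λ_1 = 5.276·10^-13 m (from energy = 2.35 MeV, via λ = hc/E).
λ_2 = 4.079·10^-13 m (from frequency = 734900 PHz, via λ = c/f).
Ratio = 5.276·10^-13 / 4.079·10^-13 = 1.29.

1.29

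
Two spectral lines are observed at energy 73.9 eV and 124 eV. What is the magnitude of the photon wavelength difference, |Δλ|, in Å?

Using λ = hc/E: λ₁ = 1.678e-8 m, λ₂ = 9.999e-9 m.
|Δλ| = |1.678e-8 − 9.999e-9| = 6.78e-9 m = 67.8 Å.

67.8 Å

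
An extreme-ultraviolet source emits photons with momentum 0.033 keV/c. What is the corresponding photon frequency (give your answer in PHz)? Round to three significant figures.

7.98 PHz

Convert to SI: p = 0.033 keV/c = 1.7636·10^-26 kg·m/s.
For a photon f = pc/h, so f = 7.979·10^15 Hz.
Converting to PHz: f = 7.979 PHz ≈ 7.98 PHz.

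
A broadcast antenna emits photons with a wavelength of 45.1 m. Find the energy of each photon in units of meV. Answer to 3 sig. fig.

(h = 6.62607015e-34 J·s, c = 2.99792458e8 m/s, 1 eV = 1.602176634e-19 J.)
Since E = hc/λ for a photon, E = 4.405e-27 J.
Converting to meV: E = 2.749e-5 meV ≈ 2.75e-5 meV.

2.75e-5 meV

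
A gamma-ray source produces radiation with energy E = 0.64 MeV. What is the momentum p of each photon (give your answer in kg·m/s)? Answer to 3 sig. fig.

Take c = 2.99792458 × 10^8 m/s, 1 eV = 1.602176634 × 10^-19 J.
First convert: E = 0.64 MeV = 1.0254 × 10^-13 J.
For a photon p = E/c, so p = 3.420 × 10^-22 kg·m/s.
So p ≈ 3.42 × 10^-22 kg·m/s.

3.42 × 10^-22 kg·m/s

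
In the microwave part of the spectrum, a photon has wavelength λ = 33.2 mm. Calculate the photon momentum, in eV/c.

First convert: λ = 33.2 mm = 0.0332 m.
For a photon p = h/λ, so p = 1.996e-32 kg·m/s.
Converting to eV/c: p = 3.734e-5 eV/c ≈ 3.73e-5 eV/c.

3.73e-5 eV/c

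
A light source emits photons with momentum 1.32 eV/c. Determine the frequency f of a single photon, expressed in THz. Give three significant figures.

Take h = 6.62607015 × 10^-34 J·s, c = 2.99792458 × 10^8 m/s, 1 eV = 1.602176634 × 10^-19 J.
Convert to SI: p = 1.32 eV/c = 7.0545 × 10^-28 kg·m/s.
For a photon f = pc/h, so f = 3.192 × 10^14 Hz.
Converting to THz: f = 319.2 THz ≈ 319 THz.

319 THz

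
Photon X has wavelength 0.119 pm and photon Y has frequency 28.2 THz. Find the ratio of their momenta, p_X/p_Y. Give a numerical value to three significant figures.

8.93 × 10^7

p_X = 5.568 × 10^-21 kg·m/s (from wavelength = 0.119 pm, via p = h/λ).
p_Y = 6.233 × 10^-29 kg·m/s (from frequency = 28.2 THz, via p = hf/c).
Ratio = 5.568 × 10^-21 / 6.233 × 10^-29 = 8.93 × 10^7.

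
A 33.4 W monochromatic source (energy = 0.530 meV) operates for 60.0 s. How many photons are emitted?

2.36·10^25 photons

Total energy: E_total = P·t = 33.4 × 60.0 = 2004 J.
Per-photon energy: E = 8.492·10^-23 J.
N = E_total / E_photon = 2.36·10^25.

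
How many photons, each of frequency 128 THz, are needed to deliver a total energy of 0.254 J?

2.99 × 10^18 photons

Per-photon energy: E = 8.481 × 10^-20 J (from frequency = 128 THz).
N = E_total / E_photon = 0.254 J / 8.481 × 10^-20 J = 2.99 × 10^18.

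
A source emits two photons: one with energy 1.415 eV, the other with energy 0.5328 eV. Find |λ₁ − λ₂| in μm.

Using λ = hc/E: λ₁ = 8.7621e-7 m, λ₂ = 2.3270e-6 m.
|Δλ| = |8.7621e-7 − 2.3270e-6| = 1.45e-6 m = 1.45 μm.

1.45 μm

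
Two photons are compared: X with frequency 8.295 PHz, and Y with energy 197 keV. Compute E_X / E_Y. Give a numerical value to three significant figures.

1.74 × 10^-4

E_X = 5.496 × 10^-18 J (from frequency = 8.295 PHz, via E = hf).
E_Y = 3.156 × 10^-14 J (from energy = 197 keV, via E given directly).
Ratio = 5.496 × 10^-18 / 3.156 × 10^-14 = 1.74 × 10^-4.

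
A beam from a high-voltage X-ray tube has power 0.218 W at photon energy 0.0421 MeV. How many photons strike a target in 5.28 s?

1.71 × 10^14 photons

Total energy: E_total = P·t = 0.218 × 5.28 = 1.151 J.
Per-photon energy: E = 6.745 × 10^-15 J.
N = E_total / E_photon = 1.71 × 10^14.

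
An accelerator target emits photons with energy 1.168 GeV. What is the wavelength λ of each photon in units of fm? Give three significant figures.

Use h = 6.62607015e-34 J·s, c = 2.99792458e8 m/s, 1 eV = 1.602176634e-19 J.
First convert: E = 1.168 GeV = 1.8713e-10 J.
The photon relation is λ = hc/E, giving λ = 1.062e-15 m.
Converting to fm: λ = 1.062 fm ≈ 1.06 fm.

1.06 fm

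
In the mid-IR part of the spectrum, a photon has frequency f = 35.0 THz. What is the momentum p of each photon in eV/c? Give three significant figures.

First convert: f = 35.0 THz = 3.50 × 10^13 Hz.
The photon relation is p = hf/c, giving p = 7.736 × 10^-29 kg·m/s.
Converting to eV/c: p = 0.1447 eV/c ≈ 0.145 eV/c.

0.145 eV/c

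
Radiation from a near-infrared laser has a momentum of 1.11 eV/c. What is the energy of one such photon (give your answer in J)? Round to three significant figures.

(c = 2.99792458·10^8 m/s, 1 eV = 1.602176634·10^-19 J.)
Convert to SI: p = 1.11 eV/c = 5.9322·10^-28 kg·m/s.
Since E = pc for a photon, E = 1.778·10^-19 J.
So E ≈ 1.78·10^-19 J.

1.78·10^-19 J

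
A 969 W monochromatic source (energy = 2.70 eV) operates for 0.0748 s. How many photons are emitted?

Total energy: E_total = P·t = 969 × 0.0748 = 72.48 J.
Per-photon energy: E = 4.326 × 10^-19 J.
N = E_total / E_photon = 1.68 × 10^20.

1.68 × 10^20 photons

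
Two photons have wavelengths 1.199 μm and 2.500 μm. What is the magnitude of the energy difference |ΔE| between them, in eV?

Using E = hc/λ: E₁ = 1.6568e-19 J, E₂ = 7.9458e-20 J.
|ΔE| = |1.6568e-19 − 7.9458e-20| = 8.62e-20 J = 0.538 eV.

0.538 eV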